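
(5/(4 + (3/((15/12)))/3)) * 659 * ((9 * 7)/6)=115325/16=7207.81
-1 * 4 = -4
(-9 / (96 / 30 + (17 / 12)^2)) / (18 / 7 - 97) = 45360 / 2478089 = 0.02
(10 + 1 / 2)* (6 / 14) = 9 / 2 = 4.50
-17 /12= -1.42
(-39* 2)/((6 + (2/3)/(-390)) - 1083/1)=22815/315023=0.07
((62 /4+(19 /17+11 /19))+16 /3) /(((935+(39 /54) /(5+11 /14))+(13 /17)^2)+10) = 180371853 /7571235710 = 0.02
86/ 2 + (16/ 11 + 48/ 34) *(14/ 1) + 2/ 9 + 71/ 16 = 2363957/ 26928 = 87.79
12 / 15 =4 / 5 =0.80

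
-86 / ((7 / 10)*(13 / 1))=-860 / 91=-9.45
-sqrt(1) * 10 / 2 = -5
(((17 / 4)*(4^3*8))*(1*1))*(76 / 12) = 41344 / 3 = 13781.33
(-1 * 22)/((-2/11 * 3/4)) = 484/3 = 161.33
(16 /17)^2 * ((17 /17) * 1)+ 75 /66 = 12857 /6358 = 2.02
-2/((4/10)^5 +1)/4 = -3125/6314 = -0.49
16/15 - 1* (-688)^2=-7100144/15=-473342.93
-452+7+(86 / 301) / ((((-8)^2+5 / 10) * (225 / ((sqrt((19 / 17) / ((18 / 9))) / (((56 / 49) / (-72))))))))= -445.00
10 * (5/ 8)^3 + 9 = 2929/ 256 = 11.44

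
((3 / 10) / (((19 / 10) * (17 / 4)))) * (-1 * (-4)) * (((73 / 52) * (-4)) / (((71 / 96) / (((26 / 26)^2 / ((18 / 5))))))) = -0.31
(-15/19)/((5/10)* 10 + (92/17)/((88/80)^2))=-2057/24681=-0.08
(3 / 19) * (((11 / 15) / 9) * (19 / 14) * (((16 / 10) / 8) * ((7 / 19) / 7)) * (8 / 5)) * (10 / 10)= 44 / 149625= 0.00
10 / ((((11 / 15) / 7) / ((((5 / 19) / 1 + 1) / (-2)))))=-12600 / 209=-60.29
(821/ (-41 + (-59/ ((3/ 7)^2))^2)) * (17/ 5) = 0.03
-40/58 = -20/29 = -0.69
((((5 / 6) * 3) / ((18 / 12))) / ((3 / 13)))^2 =4225 / 81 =52.16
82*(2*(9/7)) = 210.86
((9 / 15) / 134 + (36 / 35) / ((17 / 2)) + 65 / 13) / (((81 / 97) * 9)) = 7927907 / 11624634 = 0.68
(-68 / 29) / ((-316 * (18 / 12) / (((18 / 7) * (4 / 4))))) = 204 / 16037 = 0.01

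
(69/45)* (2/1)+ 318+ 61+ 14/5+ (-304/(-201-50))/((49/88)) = 71403407/184485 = 387.04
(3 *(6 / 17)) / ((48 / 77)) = 231 / 136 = 1.70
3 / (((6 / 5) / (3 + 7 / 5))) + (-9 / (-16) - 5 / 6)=515 / 48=10.73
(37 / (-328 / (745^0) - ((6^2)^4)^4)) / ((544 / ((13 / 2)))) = -481 / 8659023287621684162218783232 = -0.00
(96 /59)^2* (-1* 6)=-55296 /3481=-15.89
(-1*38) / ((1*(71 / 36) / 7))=-9576 / 71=-134.87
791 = 791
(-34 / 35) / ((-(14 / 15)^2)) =765 / 686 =1.12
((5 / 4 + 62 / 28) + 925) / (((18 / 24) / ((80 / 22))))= 1039880 / 231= 4501.65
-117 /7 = -16.71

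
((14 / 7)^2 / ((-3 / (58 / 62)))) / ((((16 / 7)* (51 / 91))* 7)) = -2639 / 18972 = -0.14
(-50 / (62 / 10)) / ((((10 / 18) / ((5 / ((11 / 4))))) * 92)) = -0.29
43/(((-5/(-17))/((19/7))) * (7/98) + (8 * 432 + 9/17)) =27778/2232923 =0.01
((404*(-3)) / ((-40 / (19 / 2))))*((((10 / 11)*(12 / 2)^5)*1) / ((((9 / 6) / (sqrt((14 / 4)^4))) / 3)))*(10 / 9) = 609320880 / 11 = 55392807.27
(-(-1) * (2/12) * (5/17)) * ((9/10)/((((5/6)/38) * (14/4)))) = 342/595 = 0.57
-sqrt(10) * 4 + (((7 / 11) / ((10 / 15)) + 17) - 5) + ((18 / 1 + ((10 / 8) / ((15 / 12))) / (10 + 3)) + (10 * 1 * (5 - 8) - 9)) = -4 * sqrt(10) - 2279 / 286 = -20.62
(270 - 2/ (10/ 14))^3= 2384621056/ 125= 19076968.45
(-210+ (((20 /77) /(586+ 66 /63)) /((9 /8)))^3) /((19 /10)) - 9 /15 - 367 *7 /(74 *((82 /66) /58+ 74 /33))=-36184588203581398674152 /286131528051707849445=-126.46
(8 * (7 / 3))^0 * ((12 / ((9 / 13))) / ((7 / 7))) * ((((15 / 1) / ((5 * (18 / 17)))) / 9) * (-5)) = -2210 / 81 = -27.28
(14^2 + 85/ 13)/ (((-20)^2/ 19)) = 50027/ 5200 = 9.62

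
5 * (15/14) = 75/14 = 5.36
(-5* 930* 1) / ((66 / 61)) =-47275 / 11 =-4297.73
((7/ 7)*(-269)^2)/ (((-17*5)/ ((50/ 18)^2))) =-9045125/ 1377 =-6568.72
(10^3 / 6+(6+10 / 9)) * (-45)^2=351900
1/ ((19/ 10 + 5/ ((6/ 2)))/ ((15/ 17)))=450/ 1819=0.25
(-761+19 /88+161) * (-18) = 475029 /44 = 10796.11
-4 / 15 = -0.27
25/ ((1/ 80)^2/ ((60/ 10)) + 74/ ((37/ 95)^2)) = 35520000/ 693120037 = 0.05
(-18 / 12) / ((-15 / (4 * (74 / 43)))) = 148 / 215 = 0.69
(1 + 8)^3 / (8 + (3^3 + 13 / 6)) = 4374 / 223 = 19.61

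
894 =894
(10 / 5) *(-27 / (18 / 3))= -9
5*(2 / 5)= 2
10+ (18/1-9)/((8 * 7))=569/56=10.16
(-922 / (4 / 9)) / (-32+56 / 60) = 62235 / 932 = 66.78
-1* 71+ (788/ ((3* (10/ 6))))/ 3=-277/ 15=-18.47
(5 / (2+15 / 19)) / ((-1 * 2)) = -95 / 106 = -0.90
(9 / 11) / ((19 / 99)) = 81 / 19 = 4.26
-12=-12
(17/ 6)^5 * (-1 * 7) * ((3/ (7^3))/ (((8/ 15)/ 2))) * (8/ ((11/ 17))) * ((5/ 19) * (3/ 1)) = -603439225/ 1474704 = -409.19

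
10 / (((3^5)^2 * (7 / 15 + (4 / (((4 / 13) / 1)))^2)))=25 / 25017093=0.00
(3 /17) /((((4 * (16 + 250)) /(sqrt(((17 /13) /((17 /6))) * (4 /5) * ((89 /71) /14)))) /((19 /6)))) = sqrt(8625435) /30754360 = 0.00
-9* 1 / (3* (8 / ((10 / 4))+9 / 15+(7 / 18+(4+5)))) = -270 / 1187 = -0.23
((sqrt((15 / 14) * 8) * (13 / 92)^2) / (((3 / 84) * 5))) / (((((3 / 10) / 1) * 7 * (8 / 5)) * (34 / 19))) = 16055 * sqrt(105) / 3021648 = 0.05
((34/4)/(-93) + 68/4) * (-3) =-3145/62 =-50.73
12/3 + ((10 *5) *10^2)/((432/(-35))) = -21659/54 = -401.09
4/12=1/3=0.33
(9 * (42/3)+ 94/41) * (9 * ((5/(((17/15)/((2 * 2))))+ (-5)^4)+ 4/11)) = 5692303620/7667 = 742442.11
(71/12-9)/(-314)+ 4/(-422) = 271/795048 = 0.00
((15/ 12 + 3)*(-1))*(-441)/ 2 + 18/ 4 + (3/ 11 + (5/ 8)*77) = 43561/ 44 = 990.02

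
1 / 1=1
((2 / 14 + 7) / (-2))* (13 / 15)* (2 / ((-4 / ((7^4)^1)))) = 22295 / 6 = 3715.83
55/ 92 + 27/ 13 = 3199/ 1196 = 2.67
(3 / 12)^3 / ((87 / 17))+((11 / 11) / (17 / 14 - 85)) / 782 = 0.00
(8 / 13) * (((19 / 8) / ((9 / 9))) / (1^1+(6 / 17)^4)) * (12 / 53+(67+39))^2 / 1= 50299778913100 / 3097262389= 16240.08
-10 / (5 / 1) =-2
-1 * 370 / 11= -370 / 11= -33.64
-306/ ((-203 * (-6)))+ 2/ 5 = 151/ 1015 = 0.15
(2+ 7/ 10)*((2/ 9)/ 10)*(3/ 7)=9/ 350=0.03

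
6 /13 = 0.46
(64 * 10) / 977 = 640 / 977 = 0.66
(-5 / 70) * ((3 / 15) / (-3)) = 1 / 210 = 0.00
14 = 14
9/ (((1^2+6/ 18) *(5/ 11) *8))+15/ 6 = 697/ 160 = 4.36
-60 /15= -4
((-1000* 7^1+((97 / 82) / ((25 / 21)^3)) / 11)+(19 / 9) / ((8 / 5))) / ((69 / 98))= -173995237165687 / 17504437500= -9940.06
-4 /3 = -1.33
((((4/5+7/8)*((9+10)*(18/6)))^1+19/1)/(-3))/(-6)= 6.36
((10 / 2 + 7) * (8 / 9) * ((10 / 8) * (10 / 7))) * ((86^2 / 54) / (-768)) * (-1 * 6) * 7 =46225 / 324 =142.67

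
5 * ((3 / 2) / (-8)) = -0.94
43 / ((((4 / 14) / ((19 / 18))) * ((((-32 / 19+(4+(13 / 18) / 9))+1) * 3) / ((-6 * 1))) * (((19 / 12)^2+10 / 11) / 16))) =-438.20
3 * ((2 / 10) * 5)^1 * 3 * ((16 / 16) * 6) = 54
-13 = -13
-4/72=-1/18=-0.06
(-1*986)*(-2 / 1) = 1972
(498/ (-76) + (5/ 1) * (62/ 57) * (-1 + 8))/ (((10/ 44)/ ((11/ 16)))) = 95.34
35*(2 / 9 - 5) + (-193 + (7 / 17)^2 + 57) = -788240 / 2601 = -303.05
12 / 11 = 1.09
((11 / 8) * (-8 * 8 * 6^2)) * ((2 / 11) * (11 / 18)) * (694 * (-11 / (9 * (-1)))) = -2687168 / 9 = -298574.22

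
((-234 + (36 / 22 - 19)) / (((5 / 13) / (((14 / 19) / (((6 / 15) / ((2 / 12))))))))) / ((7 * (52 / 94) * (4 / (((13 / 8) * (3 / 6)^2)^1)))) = -1689415 / 321024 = -5.26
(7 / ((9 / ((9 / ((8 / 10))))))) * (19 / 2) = 665 / 8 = 83.12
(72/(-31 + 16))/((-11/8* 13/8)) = 1536/715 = 2.15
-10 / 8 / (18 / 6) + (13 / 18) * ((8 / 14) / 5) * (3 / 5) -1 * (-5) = 3243 / 700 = 4.63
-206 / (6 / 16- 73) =2.84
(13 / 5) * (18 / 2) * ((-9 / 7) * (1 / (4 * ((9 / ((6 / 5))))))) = -351 / 350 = -1.00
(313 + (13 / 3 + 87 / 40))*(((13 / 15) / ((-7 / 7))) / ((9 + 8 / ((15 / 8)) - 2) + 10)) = -498433 / 38280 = -13.02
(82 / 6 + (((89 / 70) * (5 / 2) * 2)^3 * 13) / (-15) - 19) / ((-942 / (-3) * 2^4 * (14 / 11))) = -34408429 / 965009920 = -0.04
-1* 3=-3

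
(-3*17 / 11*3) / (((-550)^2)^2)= -153 / 1006568750000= -0.00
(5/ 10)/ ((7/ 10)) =5/ 7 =0.71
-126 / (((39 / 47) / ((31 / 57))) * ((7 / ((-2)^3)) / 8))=186496 / 247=755.04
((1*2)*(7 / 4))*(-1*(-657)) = 4599 / 2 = 2299.50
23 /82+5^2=2073 /82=25.28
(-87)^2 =7569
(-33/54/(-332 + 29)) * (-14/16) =-0.00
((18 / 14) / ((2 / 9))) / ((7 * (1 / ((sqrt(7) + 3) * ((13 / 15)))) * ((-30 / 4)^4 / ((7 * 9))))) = 312 * sqrt(7) / 21875 + 936 / 21875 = 0.08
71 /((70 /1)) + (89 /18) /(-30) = 3211 /3780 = 0.85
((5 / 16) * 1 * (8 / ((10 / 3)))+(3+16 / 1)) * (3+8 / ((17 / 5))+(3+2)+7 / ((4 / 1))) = 65017 / 272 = 239.03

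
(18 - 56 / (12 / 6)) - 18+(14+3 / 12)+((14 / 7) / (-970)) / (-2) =-26673 / 1940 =-13.75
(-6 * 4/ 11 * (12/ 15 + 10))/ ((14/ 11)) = -648/ 35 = -18.51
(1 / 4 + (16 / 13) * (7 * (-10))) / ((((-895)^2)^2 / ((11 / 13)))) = -49137 / 433749350222500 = -0.00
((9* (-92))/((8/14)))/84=-69/4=-17.25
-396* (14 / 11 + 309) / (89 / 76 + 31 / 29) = -270801072 / 4937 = -54851.34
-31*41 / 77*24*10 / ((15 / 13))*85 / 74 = -11235640 / 2849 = -3943.71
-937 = -937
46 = 46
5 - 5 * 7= -30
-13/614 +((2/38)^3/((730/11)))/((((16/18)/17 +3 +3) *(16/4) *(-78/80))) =-19589496428/925222917931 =-0.02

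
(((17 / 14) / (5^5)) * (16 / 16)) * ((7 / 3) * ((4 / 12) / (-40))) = -17 / 2250000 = -0.00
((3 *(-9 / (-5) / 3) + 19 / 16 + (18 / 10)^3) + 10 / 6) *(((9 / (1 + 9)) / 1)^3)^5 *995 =859285473080602398489 / 400000000000000000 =2148.21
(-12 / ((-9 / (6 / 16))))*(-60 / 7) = -30 / 7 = -4.29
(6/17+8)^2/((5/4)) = 80656/1445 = 55.82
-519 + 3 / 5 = -2592 / 5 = -518.40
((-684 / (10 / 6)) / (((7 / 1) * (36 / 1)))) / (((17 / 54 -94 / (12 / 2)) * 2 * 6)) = 513 / 58030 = 0.01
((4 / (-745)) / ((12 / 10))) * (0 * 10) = 0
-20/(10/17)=-34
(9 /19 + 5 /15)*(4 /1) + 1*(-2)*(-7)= 17.23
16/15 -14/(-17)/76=1.08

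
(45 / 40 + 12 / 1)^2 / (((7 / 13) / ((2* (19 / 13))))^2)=81225 / 16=5076.56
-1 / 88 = -0.01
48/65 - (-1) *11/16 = 1483/1040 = 1.43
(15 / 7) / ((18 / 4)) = 10 / 21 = 0.48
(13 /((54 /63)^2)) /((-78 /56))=-343 /27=-12.70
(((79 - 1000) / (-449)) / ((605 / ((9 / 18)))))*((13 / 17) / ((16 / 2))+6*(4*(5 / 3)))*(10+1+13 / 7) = 6457131 / 7388744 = 0.87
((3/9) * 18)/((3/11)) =22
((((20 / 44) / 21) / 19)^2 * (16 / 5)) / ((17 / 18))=160 / 36386273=0.00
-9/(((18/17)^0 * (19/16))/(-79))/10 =5688/95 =59.87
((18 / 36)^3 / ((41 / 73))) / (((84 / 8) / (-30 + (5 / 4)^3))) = -131035 / 220416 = -0.59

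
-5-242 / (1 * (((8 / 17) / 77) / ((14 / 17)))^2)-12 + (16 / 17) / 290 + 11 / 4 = -86652527011 / 19720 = -4394144.37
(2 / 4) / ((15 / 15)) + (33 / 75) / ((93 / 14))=2633 / 4650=0.57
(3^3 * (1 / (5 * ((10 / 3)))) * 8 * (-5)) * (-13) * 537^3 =652245692436 / 5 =130449138487.20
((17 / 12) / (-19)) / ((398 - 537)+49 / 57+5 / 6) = 17 / 31306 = 0.00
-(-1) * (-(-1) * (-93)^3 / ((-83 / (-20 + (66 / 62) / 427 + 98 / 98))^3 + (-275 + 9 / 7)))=29845865418750466659000 / 7061812635260769341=4226.37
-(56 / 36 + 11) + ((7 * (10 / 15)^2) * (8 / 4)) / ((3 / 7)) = 53 / 27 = 1.96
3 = 3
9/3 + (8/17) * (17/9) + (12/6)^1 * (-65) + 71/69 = -25892/207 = -125.08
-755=-755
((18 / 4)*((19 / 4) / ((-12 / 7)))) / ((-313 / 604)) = 60249 / 2504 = 24.06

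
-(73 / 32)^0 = -1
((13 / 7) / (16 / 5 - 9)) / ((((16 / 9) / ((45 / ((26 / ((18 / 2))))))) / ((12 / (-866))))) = 54675 / 1406384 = 0.04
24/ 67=0.36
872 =872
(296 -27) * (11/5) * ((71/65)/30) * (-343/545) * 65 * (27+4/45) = -87841782413/3678750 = -23878.16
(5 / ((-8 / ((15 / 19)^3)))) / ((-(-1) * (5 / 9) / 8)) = -30375 / 6859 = -4.43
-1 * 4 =-4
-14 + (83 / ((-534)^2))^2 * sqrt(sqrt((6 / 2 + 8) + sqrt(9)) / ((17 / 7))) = -14 + 6889 * sqrt(17) * 2^(1 / 4) * 7^(3 / 4) / 1382337053712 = -14.00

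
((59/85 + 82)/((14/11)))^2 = 5978227761/1416100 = 4221.61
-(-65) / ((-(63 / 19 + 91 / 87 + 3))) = -107445 / 12169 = -8.83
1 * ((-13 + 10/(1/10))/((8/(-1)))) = -87/8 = -10.88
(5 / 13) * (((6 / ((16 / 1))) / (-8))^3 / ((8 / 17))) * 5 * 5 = -57375 / 27262976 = -0.00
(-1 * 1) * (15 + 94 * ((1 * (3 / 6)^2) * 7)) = -359 / 2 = -179.50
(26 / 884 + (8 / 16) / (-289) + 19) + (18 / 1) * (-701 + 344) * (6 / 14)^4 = -19603305 / 99127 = -197.76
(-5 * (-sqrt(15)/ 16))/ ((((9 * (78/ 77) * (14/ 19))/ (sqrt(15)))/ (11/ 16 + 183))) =128.17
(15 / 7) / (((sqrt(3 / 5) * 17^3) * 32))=5 * sqrt(15) / 1100512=0.00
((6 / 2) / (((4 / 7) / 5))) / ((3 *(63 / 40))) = 50 / 9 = 5.56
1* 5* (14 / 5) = 14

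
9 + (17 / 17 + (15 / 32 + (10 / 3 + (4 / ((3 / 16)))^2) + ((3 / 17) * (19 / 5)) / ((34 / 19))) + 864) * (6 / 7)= 1144.10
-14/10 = -7/5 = -1.40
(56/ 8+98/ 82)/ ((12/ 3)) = 84/ 41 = 2.05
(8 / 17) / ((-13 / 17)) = -8 / 13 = -0.62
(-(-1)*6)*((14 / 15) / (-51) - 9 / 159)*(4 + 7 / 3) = -115406 / 40545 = -2.85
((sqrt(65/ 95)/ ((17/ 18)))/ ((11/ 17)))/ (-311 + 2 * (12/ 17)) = -0.00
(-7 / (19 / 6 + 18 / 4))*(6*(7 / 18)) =-49 / 23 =-2.13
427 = 427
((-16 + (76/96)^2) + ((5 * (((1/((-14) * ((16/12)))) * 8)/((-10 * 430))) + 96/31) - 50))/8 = -1673560153/214986240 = -7.78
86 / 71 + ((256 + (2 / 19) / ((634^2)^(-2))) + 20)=22942745256870 / 1349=17007224059.95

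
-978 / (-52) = 489 / 26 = 18.81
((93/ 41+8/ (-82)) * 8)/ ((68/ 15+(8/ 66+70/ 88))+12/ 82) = 14240/ 4589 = 3.10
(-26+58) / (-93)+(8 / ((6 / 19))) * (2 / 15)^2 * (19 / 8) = 15182 / 20925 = 0.73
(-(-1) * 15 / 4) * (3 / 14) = 45 / 56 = 0.80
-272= -272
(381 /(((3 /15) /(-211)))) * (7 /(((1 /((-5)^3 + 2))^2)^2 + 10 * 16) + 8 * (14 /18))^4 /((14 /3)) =-348212015658982000750709541631089728150327940953348855 /2622522589135949333988817015825287918422336178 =-132777508.61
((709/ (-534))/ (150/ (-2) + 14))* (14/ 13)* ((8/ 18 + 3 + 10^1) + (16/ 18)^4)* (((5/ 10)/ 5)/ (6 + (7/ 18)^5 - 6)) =3.71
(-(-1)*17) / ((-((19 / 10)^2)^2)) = -170000 / 130321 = -1.30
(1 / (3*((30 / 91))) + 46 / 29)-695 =-692.40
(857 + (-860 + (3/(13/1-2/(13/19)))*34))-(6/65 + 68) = -519161/8515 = -60.97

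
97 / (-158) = -97 / 158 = -0.61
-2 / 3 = -0.67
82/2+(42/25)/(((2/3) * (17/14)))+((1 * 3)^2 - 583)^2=140045607/425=329519.08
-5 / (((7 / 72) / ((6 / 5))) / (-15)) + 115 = 7285 / 7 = 1040.71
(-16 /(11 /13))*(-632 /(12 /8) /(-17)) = -262912 /561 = -468.65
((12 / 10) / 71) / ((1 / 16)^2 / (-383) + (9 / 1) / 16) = 588288 / 19578605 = 0.03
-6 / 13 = -0.46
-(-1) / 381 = 1 / 381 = 0.00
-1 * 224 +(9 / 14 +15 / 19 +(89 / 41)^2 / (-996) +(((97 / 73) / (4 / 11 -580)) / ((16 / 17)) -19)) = -100152442625697631 / 414581437124736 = -241.57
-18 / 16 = -1.12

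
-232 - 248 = -480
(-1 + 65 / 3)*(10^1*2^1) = 1240 / 3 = 413.33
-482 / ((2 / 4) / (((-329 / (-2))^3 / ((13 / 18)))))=-5941606603.15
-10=-10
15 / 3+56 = 61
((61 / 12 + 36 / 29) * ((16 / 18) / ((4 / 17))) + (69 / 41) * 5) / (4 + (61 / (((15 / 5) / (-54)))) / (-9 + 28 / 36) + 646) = 1448143 / 35120682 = 0.04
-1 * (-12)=12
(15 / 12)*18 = 45 / 2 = 22.50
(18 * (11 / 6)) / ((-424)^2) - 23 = -4134815 / 179776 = -23.00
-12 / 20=-3 / 5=-0.60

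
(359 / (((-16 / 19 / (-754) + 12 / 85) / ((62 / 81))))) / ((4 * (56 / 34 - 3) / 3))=-115191104015 / 107601912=-1070.53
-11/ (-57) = 0.19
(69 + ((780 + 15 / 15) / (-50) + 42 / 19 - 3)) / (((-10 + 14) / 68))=849337 / 950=894.04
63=63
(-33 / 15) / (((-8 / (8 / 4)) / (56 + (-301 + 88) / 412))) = 251449 / 8240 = 30.52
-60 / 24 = -5 / 2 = -2.50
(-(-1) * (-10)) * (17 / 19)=-170 / 19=-8.95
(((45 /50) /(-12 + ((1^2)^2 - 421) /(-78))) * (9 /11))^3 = -1167575877 /846590536000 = -0.00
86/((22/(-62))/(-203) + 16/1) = 5.37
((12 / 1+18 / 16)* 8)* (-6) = -630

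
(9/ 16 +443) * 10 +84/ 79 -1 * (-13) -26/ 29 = 81537455/ 18328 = 4448.79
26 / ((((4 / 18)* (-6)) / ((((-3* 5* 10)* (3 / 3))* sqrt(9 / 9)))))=2925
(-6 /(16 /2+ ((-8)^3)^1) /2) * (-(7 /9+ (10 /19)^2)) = -0.01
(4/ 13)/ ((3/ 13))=1.33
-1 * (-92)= 92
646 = 646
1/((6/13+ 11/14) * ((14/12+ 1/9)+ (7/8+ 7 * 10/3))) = 13104/416545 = 0.03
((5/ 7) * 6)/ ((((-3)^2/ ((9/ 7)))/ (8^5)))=983040/ 49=20062.04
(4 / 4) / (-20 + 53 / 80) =-80 / 1547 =-0.05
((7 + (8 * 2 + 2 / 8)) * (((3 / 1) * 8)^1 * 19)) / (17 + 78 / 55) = 583110 / 1013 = 575.63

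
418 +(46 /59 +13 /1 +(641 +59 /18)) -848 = 242197 /1062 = 228.06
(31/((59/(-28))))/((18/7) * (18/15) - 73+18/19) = 577220/2705917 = 0.21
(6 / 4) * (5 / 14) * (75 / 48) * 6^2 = 3375 / 112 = 30.13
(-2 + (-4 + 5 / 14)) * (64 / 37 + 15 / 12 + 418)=-4922095 / 2072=-2375.53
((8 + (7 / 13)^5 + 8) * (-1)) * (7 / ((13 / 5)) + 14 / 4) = -959156695 / 9653618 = -99.36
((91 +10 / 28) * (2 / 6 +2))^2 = 1635841 / 36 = 45440.03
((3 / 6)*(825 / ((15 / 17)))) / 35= 187 / 14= 13.36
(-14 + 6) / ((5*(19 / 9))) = -72 / 95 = -0.76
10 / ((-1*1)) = -10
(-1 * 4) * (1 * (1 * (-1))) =4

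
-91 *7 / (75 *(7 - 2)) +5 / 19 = -10228 / 7125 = -1.44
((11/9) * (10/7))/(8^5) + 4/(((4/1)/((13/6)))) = 2236471/1032192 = 2.17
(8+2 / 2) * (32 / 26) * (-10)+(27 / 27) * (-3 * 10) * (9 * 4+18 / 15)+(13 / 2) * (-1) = -32065 / 26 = -1233.27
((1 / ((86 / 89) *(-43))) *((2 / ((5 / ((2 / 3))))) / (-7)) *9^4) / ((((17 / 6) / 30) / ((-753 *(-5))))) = 52763824440 / 220031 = 239801.78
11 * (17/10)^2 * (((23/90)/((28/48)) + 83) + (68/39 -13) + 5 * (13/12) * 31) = 1389156241/182000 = 7632.73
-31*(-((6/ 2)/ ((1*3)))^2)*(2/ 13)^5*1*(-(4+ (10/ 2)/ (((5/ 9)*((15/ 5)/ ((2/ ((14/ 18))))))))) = -81344/ 2599051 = -0.03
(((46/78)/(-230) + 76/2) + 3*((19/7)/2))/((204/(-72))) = -114848/7735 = -14.85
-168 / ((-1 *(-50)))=-84 / 25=-3.36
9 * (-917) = -8253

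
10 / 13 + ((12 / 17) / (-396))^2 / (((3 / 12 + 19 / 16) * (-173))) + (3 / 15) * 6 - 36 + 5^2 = -735085343273 / 81397865835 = -9.03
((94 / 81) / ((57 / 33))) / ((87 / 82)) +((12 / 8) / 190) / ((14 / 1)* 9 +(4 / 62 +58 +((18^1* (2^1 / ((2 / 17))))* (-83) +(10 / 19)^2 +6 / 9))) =1435419048751447 / 2266743616163640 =0.63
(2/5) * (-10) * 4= -16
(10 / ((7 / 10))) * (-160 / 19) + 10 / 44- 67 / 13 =-4763397 / 38038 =-125.23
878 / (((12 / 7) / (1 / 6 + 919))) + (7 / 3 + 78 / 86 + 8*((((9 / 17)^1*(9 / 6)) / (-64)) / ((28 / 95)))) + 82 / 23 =31913708966071 / 67790016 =470773.00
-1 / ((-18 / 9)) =1 / 2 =0.50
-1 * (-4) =4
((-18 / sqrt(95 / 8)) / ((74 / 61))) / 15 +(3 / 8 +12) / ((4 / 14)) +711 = 12069 / 16- 366 * sqrt(190) / 17575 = 754.03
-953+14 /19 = -18093 /19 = -952.26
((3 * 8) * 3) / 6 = 12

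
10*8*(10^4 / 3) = 800000 / 3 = 266666.67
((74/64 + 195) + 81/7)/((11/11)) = 46531/224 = 207.73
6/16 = 3/8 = 0.38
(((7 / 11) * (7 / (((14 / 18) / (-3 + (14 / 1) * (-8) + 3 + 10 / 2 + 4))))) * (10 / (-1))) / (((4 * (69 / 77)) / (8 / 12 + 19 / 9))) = 4571.56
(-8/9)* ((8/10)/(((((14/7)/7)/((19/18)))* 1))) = -1064/405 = -2.63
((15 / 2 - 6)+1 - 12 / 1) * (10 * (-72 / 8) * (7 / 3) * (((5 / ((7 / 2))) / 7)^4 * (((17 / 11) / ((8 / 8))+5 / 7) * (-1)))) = -495900000 / 63412811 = -7.82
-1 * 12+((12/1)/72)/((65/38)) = -2321/195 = -11.90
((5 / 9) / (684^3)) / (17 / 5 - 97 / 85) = 425 / 552983334912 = 0.00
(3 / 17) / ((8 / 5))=0.11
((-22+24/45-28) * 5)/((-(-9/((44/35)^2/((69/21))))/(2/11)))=-2.40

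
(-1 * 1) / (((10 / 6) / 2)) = -6 / 5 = -1.20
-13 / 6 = -2.17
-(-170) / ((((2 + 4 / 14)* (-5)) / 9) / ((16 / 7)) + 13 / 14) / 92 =5355 / 1081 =4.95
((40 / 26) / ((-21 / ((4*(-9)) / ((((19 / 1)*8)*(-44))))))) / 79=-15 / 3005002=-0.00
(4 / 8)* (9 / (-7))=-9 / 14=-0.64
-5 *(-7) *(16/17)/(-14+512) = 280/4233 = 0.07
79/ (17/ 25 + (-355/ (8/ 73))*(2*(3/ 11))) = -0.04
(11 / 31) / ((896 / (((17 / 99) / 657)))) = 17 / 164239488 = 0.00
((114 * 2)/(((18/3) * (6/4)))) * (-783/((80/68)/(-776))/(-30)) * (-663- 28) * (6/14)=22602308724/175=129156049.85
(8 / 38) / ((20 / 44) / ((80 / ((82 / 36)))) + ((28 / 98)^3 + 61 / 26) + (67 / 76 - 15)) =-56504448 / 3149897407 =-0.02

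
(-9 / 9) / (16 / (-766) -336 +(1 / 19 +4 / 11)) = 80047 / 26864143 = 0.00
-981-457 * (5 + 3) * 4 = -15605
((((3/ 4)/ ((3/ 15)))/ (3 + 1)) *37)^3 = 170953875/ 4096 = 41736.79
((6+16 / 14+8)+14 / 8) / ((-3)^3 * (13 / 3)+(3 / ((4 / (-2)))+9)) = -473 / 3066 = -0.15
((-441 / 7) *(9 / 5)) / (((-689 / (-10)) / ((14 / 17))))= -15876 / 11713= -1.36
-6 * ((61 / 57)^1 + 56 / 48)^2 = -21675 / 722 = -30.02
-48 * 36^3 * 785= -1757998080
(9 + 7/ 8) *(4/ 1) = 79/ 2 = 39.50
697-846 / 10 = 3062 / 5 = 612.40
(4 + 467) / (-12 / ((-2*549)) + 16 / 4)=117.43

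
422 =422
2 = 2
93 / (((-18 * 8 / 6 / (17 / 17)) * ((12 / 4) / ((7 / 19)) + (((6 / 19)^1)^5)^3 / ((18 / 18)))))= -3294304565482831230883 / 6922593951953267160600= -0.48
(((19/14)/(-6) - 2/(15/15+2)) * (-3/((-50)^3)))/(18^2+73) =-3/55580000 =-0.00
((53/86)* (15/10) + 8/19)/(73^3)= 4397/1271307556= 0.00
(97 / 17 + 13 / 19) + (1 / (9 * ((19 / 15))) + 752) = 734965 / 969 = 758.48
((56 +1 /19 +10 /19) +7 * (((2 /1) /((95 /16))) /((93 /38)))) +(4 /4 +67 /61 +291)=188972572 /538935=350.64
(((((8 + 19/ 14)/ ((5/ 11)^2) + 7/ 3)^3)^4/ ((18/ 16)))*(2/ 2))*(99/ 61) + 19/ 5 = 2687481106963571917526381967313321977118033034479176045851/ 13693404485918734771728515625000000000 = 196260988983942960085.07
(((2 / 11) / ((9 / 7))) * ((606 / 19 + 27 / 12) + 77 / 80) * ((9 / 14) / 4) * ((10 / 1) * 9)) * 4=480267 / 1672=287.24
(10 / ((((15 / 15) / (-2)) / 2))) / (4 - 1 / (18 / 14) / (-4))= -1440 / 151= -9.54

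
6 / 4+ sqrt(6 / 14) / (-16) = 3 / 2-sqrt(21) / 112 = 1.46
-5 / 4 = -1.25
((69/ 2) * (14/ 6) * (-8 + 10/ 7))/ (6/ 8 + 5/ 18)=-19044/ 37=-514.70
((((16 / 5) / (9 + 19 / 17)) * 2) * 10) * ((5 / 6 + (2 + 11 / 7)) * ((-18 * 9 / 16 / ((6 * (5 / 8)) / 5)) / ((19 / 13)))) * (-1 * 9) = 13246740 / 5719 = 2316.27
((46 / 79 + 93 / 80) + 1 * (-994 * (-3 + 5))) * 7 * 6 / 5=-263615793 / 15800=-16684.54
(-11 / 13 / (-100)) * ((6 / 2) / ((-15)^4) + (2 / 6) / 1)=30943 / 10968750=0.00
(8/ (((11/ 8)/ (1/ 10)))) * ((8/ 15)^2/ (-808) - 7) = -5090656/ 1249875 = -4.07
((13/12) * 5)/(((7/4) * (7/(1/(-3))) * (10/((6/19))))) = -13/2793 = -0.00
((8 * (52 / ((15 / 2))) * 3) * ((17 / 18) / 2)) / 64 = 221 / 180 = 1.23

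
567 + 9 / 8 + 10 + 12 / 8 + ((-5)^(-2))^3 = 579.63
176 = 176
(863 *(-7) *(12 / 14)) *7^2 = -253722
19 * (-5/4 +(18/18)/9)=-779/36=-21.64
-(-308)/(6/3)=154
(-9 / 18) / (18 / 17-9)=17 / 270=0.06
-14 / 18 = -7 / 9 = -0.78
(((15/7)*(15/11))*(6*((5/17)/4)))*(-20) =-25.78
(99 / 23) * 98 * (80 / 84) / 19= 9240 / 437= 21.14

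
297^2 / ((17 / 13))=1146717 / 17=67453.94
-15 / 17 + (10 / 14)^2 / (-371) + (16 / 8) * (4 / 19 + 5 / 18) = 4908371 / 52846353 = 0.09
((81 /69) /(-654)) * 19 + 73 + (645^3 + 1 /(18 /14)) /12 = 3027243880939 /135378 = 22361416.78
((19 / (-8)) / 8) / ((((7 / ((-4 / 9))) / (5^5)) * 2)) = 29.45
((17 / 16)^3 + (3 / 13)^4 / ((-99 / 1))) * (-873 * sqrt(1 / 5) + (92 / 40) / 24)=35500160957 / 308842659840 - 1347462631107 * sqrt(5) / 6434222080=-468.17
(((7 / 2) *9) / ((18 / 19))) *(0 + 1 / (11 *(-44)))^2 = 133 / 937024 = 0.00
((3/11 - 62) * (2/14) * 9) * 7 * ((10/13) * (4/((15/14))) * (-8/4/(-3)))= -152096/143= -1063.61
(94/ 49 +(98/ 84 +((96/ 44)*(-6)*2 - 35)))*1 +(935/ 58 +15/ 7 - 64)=-4869052/ 46893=-103.83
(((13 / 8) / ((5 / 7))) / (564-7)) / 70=13 / 222800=0.00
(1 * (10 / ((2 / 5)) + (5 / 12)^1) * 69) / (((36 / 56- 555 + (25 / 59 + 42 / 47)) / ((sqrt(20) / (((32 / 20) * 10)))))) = -136168165 * sqrt(5) / 343521776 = -0.89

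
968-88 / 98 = 47388 / 49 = 967.10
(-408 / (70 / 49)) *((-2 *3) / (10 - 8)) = 4284 / 5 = 856.80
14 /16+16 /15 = 233 /120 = 1.94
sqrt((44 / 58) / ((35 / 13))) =sqrt(290290) / 1015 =0.53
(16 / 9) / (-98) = -8 / 441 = -0.02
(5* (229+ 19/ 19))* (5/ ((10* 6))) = 575/ 6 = 95.83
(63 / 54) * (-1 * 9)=-21 / 2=-10.50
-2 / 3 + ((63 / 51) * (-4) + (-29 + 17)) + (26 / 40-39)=-57077 / 1020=-55.96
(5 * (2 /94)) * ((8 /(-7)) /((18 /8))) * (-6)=320 /987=0.32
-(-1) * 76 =76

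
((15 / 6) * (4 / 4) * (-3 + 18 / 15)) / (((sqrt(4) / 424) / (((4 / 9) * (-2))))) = 848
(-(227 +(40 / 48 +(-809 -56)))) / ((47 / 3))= 3823 / 94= 40.67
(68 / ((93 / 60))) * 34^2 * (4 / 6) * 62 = 6288640 / 3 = 2096213.33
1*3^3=27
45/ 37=1.22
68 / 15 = 4.53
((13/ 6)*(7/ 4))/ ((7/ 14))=91/ 12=7.58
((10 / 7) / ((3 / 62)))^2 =384400 / 441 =871.66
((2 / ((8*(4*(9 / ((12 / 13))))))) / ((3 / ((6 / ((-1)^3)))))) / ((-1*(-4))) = -1 / 312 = -0.00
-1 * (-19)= 19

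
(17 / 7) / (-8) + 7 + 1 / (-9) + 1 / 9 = 375 / 56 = 6.70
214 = 214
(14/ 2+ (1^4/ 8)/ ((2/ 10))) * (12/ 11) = 183/ 22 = 8.32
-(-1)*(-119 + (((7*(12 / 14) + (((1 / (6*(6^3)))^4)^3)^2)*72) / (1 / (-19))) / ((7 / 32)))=-8235728312552922634381679865627903903968457735914019161714601539666293892245 / 218795085137787377995558672503957764186661318504370710473690403689201664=-37641.29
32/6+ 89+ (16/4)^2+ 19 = 388/3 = 129.33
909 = 909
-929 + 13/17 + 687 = -4101/17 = -241.24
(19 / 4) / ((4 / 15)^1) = 285 / 16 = 17.81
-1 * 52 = -52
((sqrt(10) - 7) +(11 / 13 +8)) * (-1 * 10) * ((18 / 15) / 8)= -7.51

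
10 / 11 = 0.91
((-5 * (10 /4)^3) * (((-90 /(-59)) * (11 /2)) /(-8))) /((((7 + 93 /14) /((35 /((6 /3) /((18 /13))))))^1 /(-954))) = -325395984375 /2343952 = -138823.66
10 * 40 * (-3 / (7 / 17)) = -20400 / 7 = -2914.29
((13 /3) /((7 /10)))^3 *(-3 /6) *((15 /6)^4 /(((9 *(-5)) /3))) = 34328125 /111132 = 308.90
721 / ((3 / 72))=17304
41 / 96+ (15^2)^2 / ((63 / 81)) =43740287 / 672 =65089.71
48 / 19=2.53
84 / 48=7 / 4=1.75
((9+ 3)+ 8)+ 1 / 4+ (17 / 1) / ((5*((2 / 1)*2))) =211 / 10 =21.10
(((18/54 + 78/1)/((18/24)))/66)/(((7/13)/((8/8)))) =6110/2079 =2.94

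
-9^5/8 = -59049/8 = -7381.12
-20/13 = -1.54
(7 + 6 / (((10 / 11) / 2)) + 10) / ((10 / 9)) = 1359 / 50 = 27.18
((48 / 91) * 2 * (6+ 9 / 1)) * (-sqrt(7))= -1440 * sqrt(7) / 91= -41.87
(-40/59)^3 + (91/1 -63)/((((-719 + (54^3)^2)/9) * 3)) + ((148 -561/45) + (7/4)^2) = 169006119263729798269/1222164945454483920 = 138.28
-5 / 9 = -0.56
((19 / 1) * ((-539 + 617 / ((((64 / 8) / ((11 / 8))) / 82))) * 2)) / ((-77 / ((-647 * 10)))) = 1458502985 / 56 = 26044696.16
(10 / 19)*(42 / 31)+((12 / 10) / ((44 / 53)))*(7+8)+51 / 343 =100197057 / 4444594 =22.54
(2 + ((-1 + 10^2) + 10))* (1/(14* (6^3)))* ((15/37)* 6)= 5/56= 0.09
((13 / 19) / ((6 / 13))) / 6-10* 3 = -20351 / 684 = -29.75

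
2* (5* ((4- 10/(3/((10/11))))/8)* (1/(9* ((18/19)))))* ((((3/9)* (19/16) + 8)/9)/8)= 38285/2309472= 0.02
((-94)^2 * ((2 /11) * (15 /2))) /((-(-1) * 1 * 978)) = 22090 /1793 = 12.32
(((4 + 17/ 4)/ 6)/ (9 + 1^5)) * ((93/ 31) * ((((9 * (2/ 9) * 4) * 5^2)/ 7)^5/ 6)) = 22000000000/ 16807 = 1308978.40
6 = 6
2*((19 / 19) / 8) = 1 / 4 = 0.25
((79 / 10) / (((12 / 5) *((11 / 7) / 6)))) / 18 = 553 / 792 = 0.70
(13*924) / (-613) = -12012 / 613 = -19.60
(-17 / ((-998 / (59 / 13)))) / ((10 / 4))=1003 / 32435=0.03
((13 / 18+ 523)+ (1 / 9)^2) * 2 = 84845 / 81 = 1047.47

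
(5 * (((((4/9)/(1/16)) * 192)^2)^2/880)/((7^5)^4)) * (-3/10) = -8796093022208/118491515451953821485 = -0.00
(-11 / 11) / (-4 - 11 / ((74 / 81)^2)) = 5476 / 94075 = 0.06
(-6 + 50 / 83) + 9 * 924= 689780 / 83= 8310.60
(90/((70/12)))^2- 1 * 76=7940/49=162.04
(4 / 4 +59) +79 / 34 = 2119 / 34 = 62.32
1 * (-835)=-835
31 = 31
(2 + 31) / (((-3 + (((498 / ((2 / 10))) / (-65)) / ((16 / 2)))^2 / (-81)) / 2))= -1606176 / 79897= -20.10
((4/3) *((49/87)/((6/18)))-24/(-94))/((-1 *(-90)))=5128/184005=0.03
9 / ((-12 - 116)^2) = 9 / 16384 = 0.00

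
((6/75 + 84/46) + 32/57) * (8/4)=161744/32775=4.93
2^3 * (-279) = -2232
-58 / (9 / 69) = -1334 / 3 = -444.67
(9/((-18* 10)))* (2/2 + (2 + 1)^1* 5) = -4/5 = -0.80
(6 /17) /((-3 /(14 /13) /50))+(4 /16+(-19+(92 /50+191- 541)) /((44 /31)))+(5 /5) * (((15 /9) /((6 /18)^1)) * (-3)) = -34005527 /121550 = -279.77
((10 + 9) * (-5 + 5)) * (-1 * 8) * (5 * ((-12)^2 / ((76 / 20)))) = 0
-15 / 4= -3.75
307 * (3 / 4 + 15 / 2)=10131 / 4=2532.75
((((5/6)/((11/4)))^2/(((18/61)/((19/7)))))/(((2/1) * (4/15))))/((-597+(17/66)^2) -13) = -144875/55794291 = -0.00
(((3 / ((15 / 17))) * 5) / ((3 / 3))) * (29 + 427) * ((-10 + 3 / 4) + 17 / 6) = -49742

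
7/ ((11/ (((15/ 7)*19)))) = 285/ 11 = 25.91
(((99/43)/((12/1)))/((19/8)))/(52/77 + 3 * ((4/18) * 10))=7623/692816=0.01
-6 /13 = -0.46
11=11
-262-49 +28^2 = 473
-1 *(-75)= 75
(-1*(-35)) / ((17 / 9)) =315 / 17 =18.53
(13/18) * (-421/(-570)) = 5473/10260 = 0.53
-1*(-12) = 12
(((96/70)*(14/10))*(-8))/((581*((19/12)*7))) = -4608/1931825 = -0.00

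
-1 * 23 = -23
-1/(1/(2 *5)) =-10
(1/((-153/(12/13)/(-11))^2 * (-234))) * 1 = -968/51429573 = -0.00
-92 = -92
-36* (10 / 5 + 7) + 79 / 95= -30701 / 95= -323.17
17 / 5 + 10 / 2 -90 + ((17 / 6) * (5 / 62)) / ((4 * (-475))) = -11534993 / 141360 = -81.60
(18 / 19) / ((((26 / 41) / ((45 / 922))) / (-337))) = -5595885 / 227734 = -24.57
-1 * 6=-6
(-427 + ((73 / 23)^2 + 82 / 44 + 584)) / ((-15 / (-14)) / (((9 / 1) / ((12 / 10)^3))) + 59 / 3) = 1032198825 / 121419254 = 8.50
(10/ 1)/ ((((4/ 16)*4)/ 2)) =20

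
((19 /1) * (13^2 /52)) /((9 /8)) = 54.89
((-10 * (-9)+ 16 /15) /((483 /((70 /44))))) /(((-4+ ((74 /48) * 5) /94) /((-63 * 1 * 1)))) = 10785936 /2236267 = 4.82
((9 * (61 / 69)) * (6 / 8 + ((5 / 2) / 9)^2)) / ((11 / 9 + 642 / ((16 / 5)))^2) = 784704 / 4857786047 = 0.00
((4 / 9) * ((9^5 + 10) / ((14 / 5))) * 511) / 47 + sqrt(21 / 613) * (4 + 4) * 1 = 8 * sqrt(12873) / 613 + 43113070 / 423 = 101923.63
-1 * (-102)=102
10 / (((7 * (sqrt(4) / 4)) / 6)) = 120 / 7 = 17.14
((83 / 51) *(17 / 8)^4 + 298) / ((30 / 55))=44765633 / 73728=607.17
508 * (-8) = -4064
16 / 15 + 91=1381 / 15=92.07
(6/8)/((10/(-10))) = -3/4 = -0.75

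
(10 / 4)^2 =25 / 4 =6.25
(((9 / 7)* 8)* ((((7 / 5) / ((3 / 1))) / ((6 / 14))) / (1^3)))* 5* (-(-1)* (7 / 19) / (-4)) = -5.16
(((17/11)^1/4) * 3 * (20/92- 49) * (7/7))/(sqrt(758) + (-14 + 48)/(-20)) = -130050 * sqrt(758)/1736753- 221085/1736753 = -2.19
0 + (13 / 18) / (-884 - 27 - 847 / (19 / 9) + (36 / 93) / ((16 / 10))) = -7657 / 13909491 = -0.00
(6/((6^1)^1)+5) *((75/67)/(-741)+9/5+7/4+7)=10474017/165490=63.29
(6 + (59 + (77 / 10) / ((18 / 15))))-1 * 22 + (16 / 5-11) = 2497 / 60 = 41.62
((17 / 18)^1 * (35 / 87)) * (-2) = -595 / 783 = -0.76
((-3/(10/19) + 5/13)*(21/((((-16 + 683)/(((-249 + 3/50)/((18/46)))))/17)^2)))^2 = 861232433.27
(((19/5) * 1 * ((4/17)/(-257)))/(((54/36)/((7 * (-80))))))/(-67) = -0.02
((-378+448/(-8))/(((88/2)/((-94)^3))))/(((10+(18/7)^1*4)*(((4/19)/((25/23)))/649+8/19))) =631391787775/658738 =958486.97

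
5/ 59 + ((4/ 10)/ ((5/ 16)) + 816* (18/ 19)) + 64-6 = 23328497/ 28025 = 832.42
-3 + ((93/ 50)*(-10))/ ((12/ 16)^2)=-541/ 15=-36.07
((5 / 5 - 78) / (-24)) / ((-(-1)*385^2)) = 1 / 46200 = 0.00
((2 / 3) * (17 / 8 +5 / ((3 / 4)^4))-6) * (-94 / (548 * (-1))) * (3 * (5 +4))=271895 / 9864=27.56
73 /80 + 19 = 1593 /80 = 19.91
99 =99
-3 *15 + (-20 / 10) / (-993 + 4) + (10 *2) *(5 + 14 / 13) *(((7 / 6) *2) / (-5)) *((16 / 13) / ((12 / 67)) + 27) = -2957598491 / 1504269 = -1966.14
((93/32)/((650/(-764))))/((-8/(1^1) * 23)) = 17763/956800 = 0.02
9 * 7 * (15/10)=189/2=94.50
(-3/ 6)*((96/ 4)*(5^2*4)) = -1200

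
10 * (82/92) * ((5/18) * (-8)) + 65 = 9355/207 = 45.19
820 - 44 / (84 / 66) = 785.43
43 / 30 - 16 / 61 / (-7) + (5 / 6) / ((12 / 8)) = 77873 / 38430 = 2.03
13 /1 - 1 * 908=-895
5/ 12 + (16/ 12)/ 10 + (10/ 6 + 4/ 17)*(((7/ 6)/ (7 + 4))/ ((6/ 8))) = 82699/ 100980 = 0.82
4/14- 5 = -33/7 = -4.71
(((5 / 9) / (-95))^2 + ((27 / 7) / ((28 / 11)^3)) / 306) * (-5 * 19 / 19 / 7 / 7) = -609919445 / 7485819513984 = -0.00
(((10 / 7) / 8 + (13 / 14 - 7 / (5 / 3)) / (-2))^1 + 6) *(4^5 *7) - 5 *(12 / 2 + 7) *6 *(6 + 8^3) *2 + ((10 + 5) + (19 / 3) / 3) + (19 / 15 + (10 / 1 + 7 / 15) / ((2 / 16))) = -15656629 / 45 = -347925.09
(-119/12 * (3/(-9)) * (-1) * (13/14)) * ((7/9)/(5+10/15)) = -91/216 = -0.42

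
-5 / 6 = -0.83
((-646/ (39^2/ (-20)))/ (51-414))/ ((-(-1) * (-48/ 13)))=1615/ 254826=0.01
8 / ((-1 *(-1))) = 8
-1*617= -617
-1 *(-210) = 210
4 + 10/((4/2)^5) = 4.31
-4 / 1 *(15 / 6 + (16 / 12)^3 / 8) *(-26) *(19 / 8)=37297 / 54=690.69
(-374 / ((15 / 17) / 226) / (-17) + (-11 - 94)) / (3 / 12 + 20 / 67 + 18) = 22230332 / 74565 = 298.13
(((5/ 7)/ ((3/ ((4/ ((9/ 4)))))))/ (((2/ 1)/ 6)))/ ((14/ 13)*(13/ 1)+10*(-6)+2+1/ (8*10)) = -6400/ 221697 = -0.03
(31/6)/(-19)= -31/114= -0.27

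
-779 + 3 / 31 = -778.90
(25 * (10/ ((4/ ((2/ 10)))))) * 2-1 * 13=12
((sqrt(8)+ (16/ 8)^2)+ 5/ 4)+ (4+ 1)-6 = 2* sqrt(2)+ 17/ 4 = 7.08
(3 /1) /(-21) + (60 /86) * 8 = 1637 /301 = 5.44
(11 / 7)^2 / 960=121 / 47040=0.00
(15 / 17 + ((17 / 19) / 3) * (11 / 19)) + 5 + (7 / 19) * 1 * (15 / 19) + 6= 227300 / 18411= 12.35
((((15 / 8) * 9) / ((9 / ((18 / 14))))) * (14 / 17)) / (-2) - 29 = -4079 / 136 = -29.99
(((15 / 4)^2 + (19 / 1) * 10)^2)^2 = 113640397050625 / 65536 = 1734014847.57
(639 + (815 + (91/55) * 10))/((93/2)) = 31.62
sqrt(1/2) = sqrt(2)/2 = 0.71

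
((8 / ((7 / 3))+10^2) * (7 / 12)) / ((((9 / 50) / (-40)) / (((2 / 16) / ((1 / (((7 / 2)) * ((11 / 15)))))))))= -348425 / 81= -4301.54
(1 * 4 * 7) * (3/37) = 84/37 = 2.27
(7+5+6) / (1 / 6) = 108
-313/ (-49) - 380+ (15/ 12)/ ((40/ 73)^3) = -918256567/ 2508800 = -366.01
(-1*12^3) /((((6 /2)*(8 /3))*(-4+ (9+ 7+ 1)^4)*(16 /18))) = -81 /27839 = -0.00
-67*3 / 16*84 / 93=-1407 / 124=-11.35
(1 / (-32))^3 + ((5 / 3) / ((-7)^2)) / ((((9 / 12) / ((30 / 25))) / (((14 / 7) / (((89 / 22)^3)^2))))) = -13612526662915 / 2393907192504877056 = -0.00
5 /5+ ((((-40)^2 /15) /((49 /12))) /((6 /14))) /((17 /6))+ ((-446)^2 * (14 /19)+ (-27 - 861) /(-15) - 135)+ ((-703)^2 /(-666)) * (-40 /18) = 135675805996 /915705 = 148165.41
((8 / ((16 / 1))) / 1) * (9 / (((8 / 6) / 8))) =27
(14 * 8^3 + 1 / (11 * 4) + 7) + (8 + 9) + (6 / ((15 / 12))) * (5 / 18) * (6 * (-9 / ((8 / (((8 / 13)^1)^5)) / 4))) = 117443394045 / 16336892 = 7188.85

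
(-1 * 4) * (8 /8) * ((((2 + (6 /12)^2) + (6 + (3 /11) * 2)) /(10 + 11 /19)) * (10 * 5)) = -122550 /737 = -166.28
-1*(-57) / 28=57 / 28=2.04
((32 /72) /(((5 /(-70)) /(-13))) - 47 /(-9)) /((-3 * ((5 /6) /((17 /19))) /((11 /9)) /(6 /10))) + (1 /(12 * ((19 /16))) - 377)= -204959 /513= -399.53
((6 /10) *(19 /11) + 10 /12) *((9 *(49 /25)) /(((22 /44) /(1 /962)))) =90699 /1322750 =0.07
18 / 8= 9 / 4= 2.25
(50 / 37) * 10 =500 / 37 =13.51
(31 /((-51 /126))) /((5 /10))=-2604 /17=-153.18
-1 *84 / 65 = -84 / 65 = -1.29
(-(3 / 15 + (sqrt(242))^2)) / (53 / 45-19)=10899 / 802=13.59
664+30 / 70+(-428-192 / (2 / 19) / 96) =1522 / 7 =217.43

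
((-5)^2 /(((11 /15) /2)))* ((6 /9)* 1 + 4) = 3500 /11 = 318.18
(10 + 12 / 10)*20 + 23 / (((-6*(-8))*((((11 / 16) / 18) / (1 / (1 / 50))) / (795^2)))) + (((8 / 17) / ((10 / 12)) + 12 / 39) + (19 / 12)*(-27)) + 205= 19275517271891 / 48620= 396452432.58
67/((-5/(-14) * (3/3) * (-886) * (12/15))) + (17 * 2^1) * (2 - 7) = -301709/1772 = -170.26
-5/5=-1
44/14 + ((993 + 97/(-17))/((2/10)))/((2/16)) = 4699894/119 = 39494.91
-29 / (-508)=29 / 508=0.06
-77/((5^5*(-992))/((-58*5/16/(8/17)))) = -37961/39680000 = -0.00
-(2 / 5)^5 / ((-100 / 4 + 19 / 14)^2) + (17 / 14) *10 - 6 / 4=10.64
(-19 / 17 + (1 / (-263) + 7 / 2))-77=-667265 / 8942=-74.62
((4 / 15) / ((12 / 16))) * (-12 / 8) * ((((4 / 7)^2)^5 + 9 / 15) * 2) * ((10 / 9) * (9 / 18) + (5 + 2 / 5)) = -3656243072576 / 953353965375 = -3.84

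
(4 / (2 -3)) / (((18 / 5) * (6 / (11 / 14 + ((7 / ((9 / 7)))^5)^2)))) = -5585458832605982125 / 1318004503578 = -4237814.68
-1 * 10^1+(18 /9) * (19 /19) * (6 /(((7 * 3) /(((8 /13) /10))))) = -4534 /455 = -9.96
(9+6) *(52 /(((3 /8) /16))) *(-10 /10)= -33280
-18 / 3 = -6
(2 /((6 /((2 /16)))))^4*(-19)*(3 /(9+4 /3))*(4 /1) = -19 /285696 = -0.00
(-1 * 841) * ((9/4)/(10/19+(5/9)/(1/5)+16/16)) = -439.64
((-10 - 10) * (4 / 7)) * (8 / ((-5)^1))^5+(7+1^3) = 127.84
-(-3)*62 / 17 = 186 / 17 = 10.94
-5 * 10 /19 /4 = -25 /38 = -0.66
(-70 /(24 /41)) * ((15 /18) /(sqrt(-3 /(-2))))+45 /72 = 5 /8 - 7175 * sqrt(6) /216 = -80.74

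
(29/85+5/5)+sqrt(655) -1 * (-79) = sqrt(655)+6829/85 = 105.93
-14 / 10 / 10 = -7 / 50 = -0.14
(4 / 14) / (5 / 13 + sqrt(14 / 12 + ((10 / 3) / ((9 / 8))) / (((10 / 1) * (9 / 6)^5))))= -1705860 / 16419893 + 27378 * sqrt(31642) / 16419893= 0.19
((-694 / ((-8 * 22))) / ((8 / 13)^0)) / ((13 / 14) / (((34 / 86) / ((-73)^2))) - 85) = 41293 / 130181964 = 0.00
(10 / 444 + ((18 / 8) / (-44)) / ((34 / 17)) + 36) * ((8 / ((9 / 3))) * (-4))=-383.97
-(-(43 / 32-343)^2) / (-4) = -119530489 / 4096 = -29182.25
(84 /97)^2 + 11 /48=442187 /451632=0.98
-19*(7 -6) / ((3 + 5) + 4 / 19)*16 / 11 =-3.37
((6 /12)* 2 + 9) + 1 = 11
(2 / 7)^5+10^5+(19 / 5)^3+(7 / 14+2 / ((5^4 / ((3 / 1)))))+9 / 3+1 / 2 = 1051056034407 / 10504375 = 100058.88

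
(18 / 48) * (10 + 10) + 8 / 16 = 8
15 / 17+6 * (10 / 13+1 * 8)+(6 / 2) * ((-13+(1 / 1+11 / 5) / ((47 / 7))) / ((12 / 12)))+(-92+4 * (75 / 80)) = -15024271 / 207740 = -72.32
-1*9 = -9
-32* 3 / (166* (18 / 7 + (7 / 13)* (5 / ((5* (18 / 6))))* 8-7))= 13104 / 67811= 0.19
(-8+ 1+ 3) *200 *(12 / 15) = -640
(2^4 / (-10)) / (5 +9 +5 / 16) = -128 / 1145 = -0.11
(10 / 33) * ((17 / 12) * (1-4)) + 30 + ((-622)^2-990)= 385922.71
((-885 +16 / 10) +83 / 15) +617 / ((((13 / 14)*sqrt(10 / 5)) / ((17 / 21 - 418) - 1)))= -5418494*sqrt(2) / 39 - 13168 / 15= -197362.68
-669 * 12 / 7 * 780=-6261840 / 7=-894548.57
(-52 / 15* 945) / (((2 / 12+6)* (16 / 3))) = -7371 / 74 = -99.61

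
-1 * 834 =-834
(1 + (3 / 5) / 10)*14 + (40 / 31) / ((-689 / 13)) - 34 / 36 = 10255679 / 739350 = 13.87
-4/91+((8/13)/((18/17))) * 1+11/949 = 32813/59787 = 0.55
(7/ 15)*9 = 21/ 5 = 4.20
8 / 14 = 0.57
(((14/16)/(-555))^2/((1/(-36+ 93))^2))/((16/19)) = 336091/35046400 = 0.01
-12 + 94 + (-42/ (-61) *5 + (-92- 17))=-1437/ 61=-23.56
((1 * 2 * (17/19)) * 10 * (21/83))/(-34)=-210/1577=-0.13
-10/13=-0.77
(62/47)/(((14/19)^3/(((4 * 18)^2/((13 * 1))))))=275567184/209573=1314.90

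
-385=-385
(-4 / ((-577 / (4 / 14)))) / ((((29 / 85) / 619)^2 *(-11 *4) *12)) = -2768338225 / 224188734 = -12.35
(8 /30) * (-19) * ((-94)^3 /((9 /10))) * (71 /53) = 8963662528 /1431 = 6263915.11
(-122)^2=14884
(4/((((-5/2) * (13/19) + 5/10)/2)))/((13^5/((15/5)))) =-456/8539739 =-0.00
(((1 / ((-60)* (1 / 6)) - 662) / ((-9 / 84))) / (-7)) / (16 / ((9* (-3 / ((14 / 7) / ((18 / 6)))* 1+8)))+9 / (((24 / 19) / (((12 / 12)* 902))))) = -1112328 / 8098345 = -0.14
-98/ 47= -2.09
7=7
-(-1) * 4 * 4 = 16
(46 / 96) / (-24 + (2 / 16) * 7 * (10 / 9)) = -69 / 3316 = -0.02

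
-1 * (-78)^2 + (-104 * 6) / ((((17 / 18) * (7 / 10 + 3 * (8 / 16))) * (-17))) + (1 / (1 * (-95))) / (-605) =-100763476811 / 16610275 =-6066.33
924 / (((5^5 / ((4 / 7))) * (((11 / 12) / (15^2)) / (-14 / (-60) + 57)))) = 1483488 / 625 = 2373.58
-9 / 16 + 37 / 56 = 11 / 112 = 0.10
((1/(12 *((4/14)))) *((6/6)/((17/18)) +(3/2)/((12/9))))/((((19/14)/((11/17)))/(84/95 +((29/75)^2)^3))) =17794949043496471/66020695312500000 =0.27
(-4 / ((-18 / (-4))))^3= -512 / 729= -0.70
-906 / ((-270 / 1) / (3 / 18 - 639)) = -578783 / 270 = -2143.64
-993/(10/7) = -6951/10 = -695.10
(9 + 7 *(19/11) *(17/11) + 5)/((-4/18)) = -35595/242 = -147.09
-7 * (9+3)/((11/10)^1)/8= -105/11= -9.55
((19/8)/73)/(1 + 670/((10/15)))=19/587504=0.00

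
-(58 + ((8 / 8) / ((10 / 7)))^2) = -5849 / 100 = -58.49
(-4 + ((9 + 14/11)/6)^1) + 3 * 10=1829/66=27.71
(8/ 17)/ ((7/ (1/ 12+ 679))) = 16298/ 357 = 45.65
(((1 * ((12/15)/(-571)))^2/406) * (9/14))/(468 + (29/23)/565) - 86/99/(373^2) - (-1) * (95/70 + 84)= 33127083186796030780025323/388099747732120817521590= 85.36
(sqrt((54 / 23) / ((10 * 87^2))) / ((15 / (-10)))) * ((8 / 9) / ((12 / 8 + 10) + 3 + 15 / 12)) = -64 * sqrt(345) / 5672835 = -0.00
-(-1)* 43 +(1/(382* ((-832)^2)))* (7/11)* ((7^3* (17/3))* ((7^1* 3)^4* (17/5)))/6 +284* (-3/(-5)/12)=1678785089257/29087252480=57.72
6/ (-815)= -6/ 815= -0.01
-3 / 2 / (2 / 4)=-3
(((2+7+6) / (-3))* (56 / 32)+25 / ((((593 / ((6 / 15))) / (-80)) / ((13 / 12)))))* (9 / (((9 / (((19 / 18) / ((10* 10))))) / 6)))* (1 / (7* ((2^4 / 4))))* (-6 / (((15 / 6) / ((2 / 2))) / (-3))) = -276127 / 1660400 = -0.17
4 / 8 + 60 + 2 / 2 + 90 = 303 / 2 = 151.50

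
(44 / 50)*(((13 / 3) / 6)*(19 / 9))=2717 / 2025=1.34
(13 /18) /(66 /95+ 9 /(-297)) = 13585 /12498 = 1.09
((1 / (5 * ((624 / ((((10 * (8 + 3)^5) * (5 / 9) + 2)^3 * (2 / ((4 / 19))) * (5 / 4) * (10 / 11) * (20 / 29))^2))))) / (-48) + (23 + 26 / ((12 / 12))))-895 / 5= -1201499691818844565725209103477574474646411210 / 6327356209317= -189889687267747364918638000000000.00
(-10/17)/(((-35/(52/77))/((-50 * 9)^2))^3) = 93406070160000000000/2662043923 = 35088102548.94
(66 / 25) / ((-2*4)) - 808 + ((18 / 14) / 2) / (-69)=-13014263 / 16100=-808.34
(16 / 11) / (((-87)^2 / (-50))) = -800 / 83259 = -0.01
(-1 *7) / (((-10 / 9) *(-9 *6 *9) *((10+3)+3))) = -7 / 8640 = -0.00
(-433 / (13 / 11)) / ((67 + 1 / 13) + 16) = -4763 / 1080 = -4.41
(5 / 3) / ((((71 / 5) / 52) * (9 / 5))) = 6500 / 1917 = 3.39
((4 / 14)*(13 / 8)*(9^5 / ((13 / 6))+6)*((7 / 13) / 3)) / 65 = 29531 / 845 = 34.95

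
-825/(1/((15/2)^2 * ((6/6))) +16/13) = -660.77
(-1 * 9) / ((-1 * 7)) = 9 / 7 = 1.29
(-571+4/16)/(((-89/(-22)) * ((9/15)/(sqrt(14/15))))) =-8371 * sqrt(210)/534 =-227.17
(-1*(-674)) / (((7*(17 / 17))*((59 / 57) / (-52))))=-1997736 / 413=-4837.13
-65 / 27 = -2.41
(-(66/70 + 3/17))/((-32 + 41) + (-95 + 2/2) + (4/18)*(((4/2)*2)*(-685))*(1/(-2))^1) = -5994/1175125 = -0.01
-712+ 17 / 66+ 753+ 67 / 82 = 56927 / 1353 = 42.07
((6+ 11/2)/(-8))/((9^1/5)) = -115/144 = -0.80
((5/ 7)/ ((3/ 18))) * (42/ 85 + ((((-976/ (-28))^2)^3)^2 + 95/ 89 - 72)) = 2021334082224263192291018553099438/ 146593072745791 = 13788742157888221277.04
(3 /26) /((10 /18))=27 /130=0.21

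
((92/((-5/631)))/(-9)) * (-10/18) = -716.69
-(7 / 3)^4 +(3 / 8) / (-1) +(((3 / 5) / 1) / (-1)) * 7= -110863 / 3240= -34.22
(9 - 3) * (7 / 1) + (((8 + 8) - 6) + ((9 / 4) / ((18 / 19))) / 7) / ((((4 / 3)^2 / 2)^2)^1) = 197427 / 3584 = 55.09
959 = 959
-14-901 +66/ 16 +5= -7247/ 8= -905.88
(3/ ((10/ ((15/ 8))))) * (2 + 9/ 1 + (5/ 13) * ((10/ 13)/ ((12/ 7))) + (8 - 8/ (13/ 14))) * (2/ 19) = 32115/ 51376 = 0.63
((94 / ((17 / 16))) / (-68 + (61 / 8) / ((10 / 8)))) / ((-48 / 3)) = 940 / 10523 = 0.09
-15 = -15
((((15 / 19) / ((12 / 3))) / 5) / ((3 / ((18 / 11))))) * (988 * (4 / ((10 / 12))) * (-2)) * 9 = -101088 / 55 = -1837.96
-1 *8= -8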